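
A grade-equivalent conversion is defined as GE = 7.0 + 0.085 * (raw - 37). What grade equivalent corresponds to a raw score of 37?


raw - median = 37 - 37 = 0
slope * diff = 0.085 * 0 = 0.0
GE = 7.0 + 0.0
GE = 7.0

7.0


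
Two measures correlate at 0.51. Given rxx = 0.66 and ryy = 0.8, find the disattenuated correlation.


r_corrected = rxy / sqrt(rxx * ryy)
= 0.51 / sqrt(0.66 * 0.8)
= 0.51 / sqrt(0.528)
= 0.51 / 0.726636
r_corrected = 0.7019

0.7019


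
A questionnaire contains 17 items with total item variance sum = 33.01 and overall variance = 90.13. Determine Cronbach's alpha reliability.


alpha = (k/(k-1)) * (1 - sum(si^2)/s_total^2)
= (17/16) * (1 - 33.01/90.13)
alpha = 0.6734

0.6734


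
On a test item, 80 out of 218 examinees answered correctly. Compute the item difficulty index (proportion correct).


Item difficulty p = number correct / total examinees
p = 80 / 218
p = 0.367

0.367


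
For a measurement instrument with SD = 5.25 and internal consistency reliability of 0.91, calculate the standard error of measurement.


SEM = SD * sqrt(1 - rxx)
SEM = 5.25 * sqrt(1 - 0.91)
SEM = 5.25 * sqrt(0.09) = 5.25 * 0.3
SEM = 1.575

1.575


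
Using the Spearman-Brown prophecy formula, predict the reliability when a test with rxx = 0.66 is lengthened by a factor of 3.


r_new = (n * rxx) / (1 + (n-1) * rxx)
r_new = (3 * 0.66) / (1 + 2 * 0.66)
r_new = 1.98 / 2.32
r_new = 0.8534

0.8534


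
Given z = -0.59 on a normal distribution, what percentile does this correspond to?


CDF(z) = 0.5 * (1 + erf(z/sqrt(2)))
erf(-0.4172) = -0.4448
CDF = 0.2776
Percentile rank = 0.2776 * 100 = 27.76

27.76


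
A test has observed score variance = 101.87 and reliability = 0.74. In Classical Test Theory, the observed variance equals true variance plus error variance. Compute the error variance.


var_true = rxx * var_obs = 0.74 * 101.87 = 75.3838
var_error = var_obs - var_true
var_error = 101.87 - 75.3838
var_error = 26.4862

26.4862


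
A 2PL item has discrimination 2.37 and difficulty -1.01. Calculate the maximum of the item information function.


For 2PL, max info at theta = b = -1.01
I_max = a^2 / 4 = 2.37^2 / 4
= 5.6169 / 4
I_max = 1.4042

1.4042


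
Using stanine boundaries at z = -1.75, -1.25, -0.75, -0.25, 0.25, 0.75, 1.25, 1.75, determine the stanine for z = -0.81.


Stanine boundaries: [-1.75, -1.25, -0.75, -0.25, 0.25, 0.75, 1.25, 1.75]
z = -0.81
Check each boundary:
  z >= -1.75 -> could be stanine 2
  z >= -1.25 -> could be stanine 3
  z < -0.75
  z < -0.25
  z < 0.25
  z < 0.75
  z < 1.25
  z < 1.75
Highest qualifying boundary gives stanine = 3

3


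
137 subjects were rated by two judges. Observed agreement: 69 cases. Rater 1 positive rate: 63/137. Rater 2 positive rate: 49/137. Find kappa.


P_o = 69/137 = 0.50365
P_e = (63*49 + 74*88) / 18769 = 0.511428
kappa = (P_o - P_e) / (1 - P_e)
kappa = (0.50365 - 0.511428) / (1 - 0.511428)
kappa = -0.0159

-0.0159


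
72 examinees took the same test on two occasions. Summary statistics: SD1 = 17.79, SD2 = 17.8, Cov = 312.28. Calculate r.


r = cov(X,Y) / (SD_X * SD_Y)
r = 312.28 / (17.79 * 17.8)
r = 312.28 / 316.662
r = 0.9862

0.9862


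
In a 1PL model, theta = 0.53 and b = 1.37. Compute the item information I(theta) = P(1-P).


P = 1/(1+exp(-(0.53-1.37))) = 0.3015
I = P*(1-P) = 0.3015 * 0.6985
I = 0.2106

0.2106


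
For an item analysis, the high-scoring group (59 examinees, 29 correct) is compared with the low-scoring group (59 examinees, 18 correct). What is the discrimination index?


p_upper = 29/59 = 0.4915
p_lower = 18/59 = 0.3051
D = 0.4915 - 0.3051 = 0.1864

0.1864


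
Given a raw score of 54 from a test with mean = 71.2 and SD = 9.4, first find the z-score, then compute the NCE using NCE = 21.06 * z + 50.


z = (X - mean) / SD = (54 - 71.2) / 9.4
z = -17.2 / 9.4
z = -1.8298
NCE = NCE = 21.06z + 50
Carry z at full precision (z = -17.2 / 9.4) into the conversion:
NCE = 21.06 * (-17.2 / 9.4) + 50 = -362.232 / 9.4 + 50
NCE = -38.5353 + 50
NCE = 11.4647

11.4647


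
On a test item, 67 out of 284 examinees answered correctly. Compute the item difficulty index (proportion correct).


Item difficulty p = number correct / total examinees
p = 67 / 284
p = 0.2359

0.2359


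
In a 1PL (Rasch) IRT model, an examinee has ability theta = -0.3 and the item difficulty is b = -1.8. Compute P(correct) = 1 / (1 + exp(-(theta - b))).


theta - b = -0.3 - -1.8 = 1.5
exp(-(theta - b)) = exp(-1.5) = 0.2231
P = 1 / (1 + 0.2231)
P = 0.8176

0.8176


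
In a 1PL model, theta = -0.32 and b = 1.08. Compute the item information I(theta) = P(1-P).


P = 1/(1+exp(-(-0.32-1.08))) = 0.1978
I = P*(1-P) = 0.1978 * 0.8022
I = 0.1587

0.1587


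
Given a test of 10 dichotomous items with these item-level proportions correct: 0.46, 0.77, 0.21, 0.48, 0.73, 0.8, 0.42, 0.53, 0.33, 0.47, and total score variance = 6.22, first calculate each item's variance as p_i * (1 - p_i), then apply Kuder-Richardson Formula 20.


For each item, compute p_i * q_i:
  Item 1: 0.46 * 0.54 = 0.2484
  Item 2: 0.77 * 0.23 = 0.1771
  Item 3: 0.21 * 0.79 = 0.1659
  Item 4: 0.48 * 0.52 = 0.2496
  Item 5: 0.73 * 0.27 = 0.1971
  Item 6: 0.8 * 0.2 = 0.16
  Item 7: 0.42 * 0.58 = 0.2436
  Item 8: 0.53 * 0.47 = 0.2491
  Item 9: 0.33 * 0.67 = 0.2211
  Item 10: 0.47 * 0.53 = 0.2491
Sum(p_i * q_i) = 0.2484 + 0.1771 + 0.1659 + 0.2496 + 0.1971 + 0.16 + 0.2436 + 0.2491 + 0.2211 + 0.2491 = 2.161
KR-20 = (k/(k-1)) * (1 - Sum(p_i*q_i) / Var_total)
= (10/9) * (1 - 2.161/6.22)
= 1.1111 * 0.6526
KR-20 = 0.7251

0.7251


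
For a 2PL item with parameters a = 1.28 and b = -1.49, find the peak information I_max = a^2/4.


For 2PL, max info at theta = b = -1.49
I_max = a^2 / 4 = 1.28^2 / 4
= 1.6384 / 4
I_max = 0.4096

0.4096


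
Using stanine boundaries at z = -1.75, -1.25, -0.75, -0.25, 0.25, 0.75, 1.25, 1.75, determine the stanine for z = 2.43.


Stanine boundaries: [-1.75, -1.25, -0.75, -0.25, 0.25, 0.75, 1.25, 1.75]
z = 2.43
Check each boundary:
  z >= -1.75 -> could be stanine 2
  z >= -1.25 -> could be stanine 3
  z >= -0.75 -> could be stanine 4
  z >= -0.25 -> could be stanine 5
  z >= 0.25 -> could be stanine 6
  z >= 0.75 -> could be stanine 7
  z >= 1.25 -> could be stanine 8
  z >= 1.75 -> could be stanine 9
Highest qualifying boundary gives stanine = 9

9


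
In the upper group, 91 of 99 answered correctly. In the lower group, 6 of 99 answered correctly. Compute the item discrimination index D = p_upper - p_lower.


p_upper = 91/99 = 0.9192
p_lower = 6/99 = 0.0606
D = 0.9192 - 0.0606 = 0.8586

0.8586


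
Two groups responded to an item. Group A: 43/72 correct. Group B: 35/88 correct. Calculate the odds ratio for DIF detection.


Odds_A = 43/29 = 1.4828
Odds_B = 35/53 = 0.6604
OR = Odds_A / Odds_B = 1.4828 / 0.6604
Exactly, OR = (43 * 53) / (29 * 35) = 2279 / 1015
OR = 2.2453

2.2453


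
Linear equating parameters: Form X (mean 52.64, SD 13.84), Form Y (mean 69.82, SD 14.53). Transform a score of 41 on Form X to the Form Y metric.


slope = SD_Y / SD_X = 14.53 / 13.84 ~ 1.0499
intercept = mean_Y - slope * mean_X = 69.82 - (14.53 / 13.84) * 52.64 ~ 14.5556
Y = slope * X + intercept. To avoid rounding drift from the rounded slope/intercept, evaluate the equivalent form Y = mean_Y + SD_Y * (X - mean_X) / SD_X at full precision:
Y = 69.82 + 14.53 * (41 - 52.64) / 13.84
Y = 69.82 - 14.53 * 11.64 / 13.84
Y = 69.82 - 169.1292 / 13.84
Y = 69.82 - 12.2203
Y = 57.5997

57.5997


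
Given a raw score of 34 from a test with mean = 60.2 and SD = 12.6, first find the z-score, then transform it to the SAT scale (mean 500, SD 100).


z = (X - mean) / SD = (34 - 60.2) / 12.6
z = -26.2 / 12.6
z = -2.0794
SAT-scale = SAT = 500 + 100z
Carry z at full precision (z = -26.2 / 12.6) into the conversion:
SAT-scale = 500 + 100 * (-26.2 / 12.6) = 500 + -2620 / 12.6
SAT-scale = 500 + -207.9365
SAT-scale = 292.0635

292.0635


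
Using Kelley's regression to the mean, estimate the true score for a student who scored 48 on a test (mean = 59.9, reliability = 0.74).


T_est = rxx * X + (1 - rxx) * mean
T_est = 0.74 * 48 + 0.26 * 59.9
T_est = 35.52 + 15.574
T_est = 51.094

51.094


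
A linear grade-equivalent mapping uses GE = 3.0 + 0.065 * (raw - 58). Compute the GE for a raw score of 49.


raw - median = 49 - 58 = -9
slope * diff = 0.065 * -9 = -0.585
GE = 3.0 + -0.585
GE = 2.415

2.415


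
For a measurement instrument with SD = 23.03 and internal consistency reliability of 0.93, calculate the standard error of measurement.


SEM = SD * sqrt(1 - rxx)
SEM = 23.03 * sqrt(1 - 0.93)
SEM = 23.03 * sqrt(0.07) = 23.03 * 0.264575
SEM = 6.0932

6.0932


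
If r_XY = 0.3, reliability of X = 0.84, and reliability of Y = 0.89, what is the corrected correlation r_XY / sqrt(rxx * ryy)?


r_corrected = rxy / sqrt(rxx * ryy)
= 0.3 / sqrt(0.84 * 0.89)
= 0.3 / sqrt(0.7476)
= 0.3 / 0.864639
r_corrected = 0.347

0.347


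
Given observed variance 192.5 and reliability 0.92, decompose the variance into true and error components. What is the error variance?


var_true = rxx * var_obs = 0.92 * 192.5 = 177.1
var_error = var_obs - var_true
var_error = 192.5 - 177.1
var_error = 15.4

15.4


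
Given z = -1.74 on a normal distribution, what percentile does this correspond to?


CDF(z) = 0.5 * (1 + erf(z/sqrt(2)))
erf(-1.2304) = -0.9181
CDF = 0.0409
Percentile rank = 0.0409 * 100 = 4.09

4.09


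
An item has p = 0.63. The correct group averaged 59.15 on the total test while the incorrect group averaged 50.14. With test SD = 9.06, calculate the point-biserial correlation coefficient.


q = 1 - p = 0.37
rpb = ((M1 - M0) / SD) * sqrt(p * q)
rpb = ((59.15 - 50.14) / 9.06) * sqrt(0.63 * 0.37)
rpb = 0.4801

0.4801


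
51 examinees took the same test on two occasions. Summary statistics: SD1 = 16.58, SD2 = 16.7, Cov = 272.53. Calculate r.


r = cov(X,Y) / (SD_X * SD_Y)
r = 272.53 / (16.58 * 16.7)
r = 272.53 / 276.886
r = 0.9843

0.9843


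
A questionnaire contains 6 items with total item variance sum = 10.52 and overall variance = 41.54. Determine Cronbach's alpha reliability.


alpha = (k/(k-1)) * (1 - sum(si^2)/s_total^2)
= (6/5) * (1 - 10.52/41.54)
alpha = 0.8961

0.8961


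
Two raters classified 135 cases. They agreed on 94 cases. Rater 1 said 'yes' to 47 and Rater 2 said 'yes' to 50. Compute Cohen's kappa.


P_o = 94/135 = 0.696296
P_e = (47*50 + 88*85) / 18225 = 0.539369
kappa = (P_o - P_e) / (1 - P_e)
kappa = (0.696296 - 0.539369) / (1 - 0.539369)
kappa = 0.3407

0.3407


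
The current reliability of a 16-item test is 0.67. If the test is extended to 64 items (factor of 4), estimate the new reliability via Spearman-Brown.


r_new = (n * rxx) / (1 + (n-1) * rxx)
r_new = (4 * 0.67) / (1 + 3 * 0.67)
r_new = 2.68 / 3.01
r_new = 0.8904

0.8904


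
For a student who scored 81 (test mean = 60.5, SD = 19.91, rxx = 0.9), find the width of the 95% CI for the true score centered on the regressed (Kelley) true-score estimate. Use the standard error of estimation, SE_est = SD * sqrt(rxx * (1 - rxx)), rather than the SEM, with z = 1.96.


True score estimate = 0.9*81 + 0.1*60.5 = 78.95
SE_est = SD * sqrt(rxx * (1 - rxx)) = 19.91 * sqrt(0.9 * 0.1) = 19.91 * sqrt(0.09) = 5.973
CI = T_est +/- z * SE_est, so width = 2 * z * SE_est = 2 * 1.96 * 5.973
Width = 23.4142

23.4142


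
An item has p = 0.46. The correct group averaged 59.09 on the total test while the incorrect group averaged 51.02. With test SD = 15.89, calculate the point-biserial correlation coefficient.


q = 1 - p = 0.54
rpb = ((M1 - M0) / SD) * sqrt(p * q)
rpb = ((59.09 - 51.02) / 15.89) * sqrt(0.46 * 0.54)
rpb = 0.2531

0.2531


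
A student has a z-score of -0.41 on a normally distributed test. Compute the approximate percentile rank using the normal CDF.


CDF(z) = 0.5 * (1 + erf(z/sqrt(2)))
erf(-0.2899) = -0.3182
CDF = 0.3409
Percentile rank = 0.3409 * 100 = 34.09

34.09


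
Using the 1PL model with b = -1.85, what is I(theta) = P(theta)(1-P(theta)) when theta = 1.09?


P = 1/(1+exp(-(1.09--1.85))) = 0.9498
I = P*(1-P) = 0.9498 * 0.0502
I = 0.0477

0.0477


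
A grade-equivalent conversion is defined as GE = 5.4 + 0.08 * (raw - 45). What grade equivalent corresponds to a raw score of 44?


raw - median = 44 - 45 = -1
slope * diff = 0.08 * -1 = -0.08
GE = 5.4 + -0.08
GE = 5.32

5.32


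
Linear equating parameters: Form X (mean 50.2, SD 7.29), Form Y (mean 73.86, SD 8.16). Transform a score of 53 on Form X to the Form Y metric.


slope = SD_Y / SD_X = 8.16 / 7.29 ~ 1.1193
intercept = mean_Y - slope * mean_X = 73.86 - (8.16 / 7.29) * 50.2 ~ 17.6691
Y = slope * X + intercept. To avoid rounding drift from the rounded slope/intercept, evaluate the equivalent form Y = mean_Y + SD_Y * (X - mean_X) / SD_X at full precision:
Y = 73.86 + 8.16 * (53 - 50.2) / 7.29
Y = 73.86 + 8.16 * 2.8 / 7.29
Y = 73.86 + 22.848 / 7.29
Y = 73.86 + 3.1342
Y = 76.9942

76.9942


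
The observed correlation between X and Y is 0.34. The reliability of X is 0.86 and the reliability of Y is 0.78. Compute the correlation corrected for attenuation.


r_corrected = rxy / sqrt(rxx * ryy)
= 0.34 / sqrt(0.86 * 0.78)
= 0.34 / sqrt(0.6708)
= 0.34 / 0.819024
r_corrected = 0.4151

0.4151


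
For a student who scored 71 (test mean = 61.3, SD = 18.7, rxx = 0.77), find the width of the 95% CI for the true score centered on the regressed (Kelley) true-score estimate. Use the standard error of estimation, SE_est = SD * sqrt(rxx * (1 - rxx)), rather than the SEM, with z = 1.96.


True score estimate = 0.77*71 + 0.23*61.3 = 68.769
SE_est = SD * sqrt(rxx * (1 - rxx)) = 18.7 * sqrt(0.77 * 0.23) = 18.7 * sqrt(0.1771) = 7.869568
CI = T_est +/- z * SE_est, so width = 2 * z * SE_est = 2 * 1.96 * 7.869568
Width = 30.8487

30.8487


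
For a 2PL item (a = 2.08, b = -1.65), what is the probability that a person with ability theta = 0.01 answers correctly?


a*(theta - b) = 2.08 * (0.01 - -1.65) = 3.4528
exp(-3.4528) = 0.0317
P = 1 / (1 + 0.0317)
P = 0.9693

0.9693


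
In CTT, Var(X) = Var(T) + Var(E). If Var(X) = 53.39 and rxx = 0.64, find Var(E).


var_true = rxx * var_obs = 0.64 * 53.39 = 34.1696
var_error = var_obs - var_true
var_error = 53.39 - 34.1696
var_error = 19.2204

19.2204


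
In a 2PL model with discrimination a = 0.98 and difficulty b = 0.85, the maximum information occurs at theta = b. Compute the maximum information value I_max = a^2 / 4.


For 2PL, max info at theta = b = 0.85
I_max = a^2 / 4 = 0.98^2 / 4
= 0.9604 / 4
I_max = 0.2401

0.2401


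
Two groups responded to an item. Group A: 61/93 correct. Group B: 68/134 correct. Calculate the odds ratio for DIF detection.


Odds_A = 61/32 = 1.9062
Odds_B = 68/66 = 1.0303
OR = Odds_A / Odds_B = 1.9062 / 1.0303
Exactly, OR = (61 * 66) / (32 * 68) = 4026 / 2176
OR = 1.8502

1.8502


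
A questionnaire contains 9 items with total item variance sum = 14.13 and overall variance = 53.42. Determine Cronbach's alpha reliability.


alpha = (k/(k-1)) * (1 - sum(si^2)/s_total^2)
= (9/8) * (1 - 14.13/53.42)
alpha = 0.8274

0.8274


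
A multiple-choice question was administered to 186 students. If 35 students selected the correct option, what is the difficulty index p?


Item difficulty p = number correct / total examinees
p = 35 / 186
p = 0.1882

0.1882


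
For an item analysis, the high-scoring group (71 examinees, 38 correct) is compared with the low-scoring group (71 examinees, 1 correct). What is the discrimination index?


p_upper = 38/71 = 0.5352
p_lower = 1/71 = 0.0141
D = 0.5352 - 0.0141 = 0.5211

0.5211


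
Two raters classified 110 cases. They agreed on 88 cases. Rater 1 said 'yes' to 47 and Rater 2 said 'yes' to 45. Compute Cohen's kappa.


P_o = 88/110 = 0.8
P_e = (47*45 + 63*65) / 12100 = 0.513223
kappa = (P_o - P_e) / (1 - P_e)
kappa = (0.8 - 0.513223) / (1 - 0.513223)
kappa = 0.5891

0.5891


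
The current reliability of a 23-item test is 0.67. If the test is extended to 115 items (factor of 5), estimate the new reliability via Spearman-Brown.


r_new = (n * rxx) / (1 + (n-1) * rxx)
r_new = (5 * 0.67) / (1 + 4 * 0.67)
r_new = 3.35 / 3.68
r_new = 0.9103

0.9103


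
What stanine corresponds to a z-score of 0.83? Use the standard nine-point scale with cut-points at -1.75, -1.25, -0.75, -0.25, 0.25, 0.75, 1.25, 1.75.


Stanine boundaries: [-1.75, -1.25, -0.75, -0.25, 0.25, 0.75, 1.25, 1.75]
z = 0.83
Check each boundary:
  z >= -1.75 -> could be stanine 2
  z >= -1.25 -> could be stanine 3
  z >= -0.75 -> could be stanine 4
  z >= -0.25 -> could be stanine 5
  z >= 0.25 -> could be stanine 6
  z >= 0.75 -> could be stanine 7
  z < 1.25
  z < 1.75
Highest qualifying boundary gives stanine = 7

7


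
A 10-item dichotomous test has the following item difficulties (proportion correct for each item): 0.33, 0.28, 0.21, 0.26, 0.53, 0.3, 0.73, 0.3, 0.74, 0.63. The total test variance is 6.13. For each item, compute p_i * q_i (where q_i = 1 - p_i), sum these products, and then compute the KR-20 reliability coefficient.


For each item, compute p_i * q_i:
  Item 1: 0.33 * 0.67 = 0.2211
  Item 2: 0.28 * 0.72 = 0.2016
  Item 3: 0.21 * 0.79 = 0.1659
  Item 4: 0.26 * 0.74 = 0.1924
  Item 5: 0.53 * 0.47 = 0.2491
  Item 6: 0.3 * 0.7 = 0.21
  Item 7: 0.73 * 0.27 = 0.1971
  Item 8: 0.3 * 0.7 = 0.21
  Item 9: 0.74 * 0.26 = 0.1924
  Item 10: 0.63 * 0.37 = 0.2331
Sum(p_i * q_i) = 0.2211 + 0.2016 + 0.1659 + 0.1924 + 0.2491 + 0.21 + 0.1971 + 0.21 + 0.1924 + 0.2331 = 2.0727
KR-20 = (k/(k-1)) * (1 - Sum(p_i*q_i) / Var_total)
= (10/9) * (1 - 2.0727/6.13)
= 1.1111 * 0.6619
KR-20 = 0.7354

0.7354


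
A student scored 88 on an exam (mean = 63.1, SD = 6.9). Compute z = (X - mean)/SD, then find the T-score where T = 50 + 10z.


z = (X - mean) / SD = (88 - 63.1) / 6.9
z = 24.9 / 6.9
z = 3.6087
T-score = T = 50 + 10z
Carry z at full precision (z = 24.9 / 6.9) into the conversion:
T-score = 50 + 10 * (24.9 / 6.9) = 50 + 249 / 6.9
T-score = 50 + 36.087
T-score = 86.087

86.087


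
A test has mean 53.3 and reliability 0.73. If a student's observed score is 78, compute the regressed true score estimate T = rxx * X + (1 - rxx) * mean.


T_est = rxx * X + (1 - rxx) * mean
T_est = 0.73 * 78 + 0.27 * 53.3
T_est = 56.94 + 14.391
T_est = 71.331

71.331


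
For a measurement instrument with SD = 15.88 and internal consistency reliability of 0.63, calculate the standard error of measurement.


SEM = SD * sqrt(1 - rxx)
SEM = 15.88 * sqrt(1 - 0.63)
SEM = 15.88 * sqrt(0.37) = 15.88 * 0.608276
SEM = 9.6594

9.6594


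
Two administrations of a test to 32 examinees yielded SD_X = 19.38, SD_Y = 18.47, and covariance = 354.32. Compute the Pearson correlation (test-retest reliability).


r = cov(X,Y) / (SD_X * SD_Y)
r = 354.32 / (19.38 * 18.47)
r = 354.32 / 357.9486
r = 0.9899

0.9899


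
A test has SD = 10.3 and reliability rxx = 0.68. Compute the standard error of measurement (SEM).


SEM = SD * sqrt(1 - rxx)
SEM = 10.3 * sqrt(1 - 0.68)
SEM = 10.3 * sqrt(0.32) = 10.3 * 0.565685
SEM = 5.8266

5.8266


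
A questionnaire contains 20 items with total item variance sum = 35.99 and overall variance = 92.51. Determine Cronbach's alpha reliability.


alpha = (k/(k-1)) * (1 - sum(si^2)/s_total^2)
= (20/19) * (1 - 35.99/92.51)
alpha = 0.6431

0.6431


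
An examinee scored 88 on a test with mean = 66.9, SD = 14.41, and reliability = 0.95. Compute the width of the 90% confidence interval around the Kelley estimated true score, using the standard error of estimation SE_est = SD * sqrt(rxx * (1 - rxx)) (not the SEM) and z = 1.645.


True score estimate = 0.95*88 + 0.05*66.9 = 86.945
SE_est = SD * sqrt(rxx * (1 - rxx)) = 14.41 * sqrt(0.95 * 0.05) = 14.41 * sqrt(0.0475) = 3.140587
CI = T_est +/- z * SE_est, so width = 2 * z * SE_est = 2 * 1.645 * 3.140587
Width = 10.3325

10.3325


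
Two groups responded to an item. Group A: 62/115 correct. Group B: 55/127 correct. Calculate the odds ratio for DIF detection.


Odds_A = 62/53 = 1.1698
Odds_B = 55/72 = 0.7639
OR = Odds_A / Odds_B = 1.1698 / 0.7639
Exactly, OR = (62 * 72) / (53 * 55) = 4464 / 2915
OR = 1.5314

1.5314


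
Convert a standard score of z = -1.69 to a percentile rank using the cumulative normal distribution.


CDF(z) = 0.5 * (1 + erf(z/sqrt(2)))
erf(-1.195) = -0.909
CDF = 0.0455
Percentile rank = 0.0455 * 100 = 4.55

4.55


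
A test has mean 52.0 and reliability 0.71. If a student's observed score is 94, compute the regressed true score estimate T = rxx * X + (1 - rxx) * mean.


T_est = rxx * X + (1 - rxx) * mean
T_est = 0.71 * 94 + 0.29 * 52.0
T_est = 66.74 + 15.08
T_est = 81.82

81.82


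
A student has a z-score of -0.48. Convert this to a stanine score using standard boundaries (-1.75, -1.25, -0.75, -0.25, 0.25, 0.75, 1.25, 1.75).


Stanine boundaries: [-1.75, -1.25, -0.75, -0.25, 0.25, 0.75, 1.25, 1.75]
z = -0.48
Check each boundary:
  z >= -1.75 -> could be stanine 2
  z >= -1.25 -> could be stanine 3
  z >= -0.75 -> could be stanine 4
  z < -0.25
  z < 0.25
  z < 0.75
  z < 1.25
  z < 1.75
Highest qualifying boundary gives stanine = 4

4


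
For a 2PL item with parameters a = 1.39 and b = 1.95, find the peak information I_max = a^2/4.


For 2PL, max info at theta = b = 1.95
I_max = a^2 / 4 = 1.39^2 / 4
= 1.9321 / 4
I_max = 0.483

0.483


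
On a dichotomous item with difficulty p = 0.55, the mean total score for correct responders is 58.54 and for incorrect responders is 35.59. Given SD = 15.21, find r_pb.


q = 1 - p = 0.45
rpb = ((M1 - M0) / SD) * sqrt(p * q)
rpb = ((58.54 - 35.59) / 15.21) * sqrt(0.55 * 0.45)
rpb = 0.7507

0.7507


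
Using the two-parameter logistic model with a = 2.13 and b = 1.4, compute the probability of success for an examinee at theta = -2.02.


a*(theta - b) = 2.13 * (-2.02 - 1.4) = -7.2846
exp(--7.2846) = 1457.6779
P = 1 / (1 + 1457.6779)
P = 0.0007

0.0007


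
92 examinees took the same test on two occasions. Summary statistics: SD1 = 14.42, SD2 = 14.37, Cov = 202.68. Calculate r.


r = cov(X,Y) / (SD_X * SD_Y)
r = 202.68 / (14.42 * 14.37)
r = 202.68 / 207.2154
r = 0.9781

0.9781


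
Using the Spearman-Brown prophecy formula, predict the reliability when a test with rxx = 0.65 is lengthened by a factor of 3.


r_new = (n * rxx) / (1 + (n-1) * rxx)
r_new = (3 * 0.65) / (1 + 2 * 0.65)
r_new = 1.95 / 2.3
r_new = 0.8478

0.8478


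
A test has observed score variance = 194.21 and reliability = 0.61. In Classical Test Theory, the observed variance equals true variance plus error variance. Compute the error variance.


var_true = rxx * var_obs = 0.61 * 194.21 = 118.4681
var_error = var_obs - var_true
var_error = 194.21 - 118.4681
var_error = 75.7419

75.7419


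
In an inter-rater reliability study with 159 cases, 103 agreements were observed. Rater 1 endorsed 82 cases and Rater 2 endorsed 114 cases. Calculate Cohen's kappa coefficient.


P_o = 103/159 = 0.647799
P_e = (82*114 + 77*45) / 25281 = 0.506823
kappa = (P_o - P_e) / (1 - P_e)
kappa = (0.647799 - 0.506823) / (1 - 0.506823)
kappa = 0.2859

0.2859


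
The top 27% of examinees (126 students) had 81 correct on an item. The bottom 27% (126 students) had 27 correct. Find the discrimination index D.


p_upper = 81/126 = 0.6429
p_lower = 27/126 = 0.2143
D = 0.6429 - 0.2143 = 0.4286

0.4286


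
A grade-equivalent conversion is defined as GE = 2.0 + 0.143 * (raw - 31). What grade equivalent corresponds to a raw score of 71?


raw - median = 71 - 31 = 40
slope * diff = 0.143 * 40 = 5.72
GE = 2.0 + 5.72
GE = 7.72

7.72


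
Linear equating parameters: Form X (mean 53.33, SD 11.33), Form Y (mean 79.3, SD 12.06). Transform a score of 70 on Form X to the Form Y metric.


slope = SD_Y / SD_X = 12.06 / 11.33 ~ 1.0644
intercept = mean_Y - slope * mean_X = 79.3 - (12.06 / 11.33) * 53.33 ~ 22.5339
Y = slope * X + intercept. To avoid rounding drift from the rounded slope/intercept, evaluate the equivalent form Y = mean_Y + SD_Y * (X - mean_X) / SD_X at full precision:
Y = 79.3 + 12.06 * (70 - 53.33) / 11.33
Y = 79.3 + 12.06 * 16.67 / 11.33
Y = 79.3 + 201.0402 / 11.33
Y = 79.3 + 17.7441
Y = 97.0441

97.0441


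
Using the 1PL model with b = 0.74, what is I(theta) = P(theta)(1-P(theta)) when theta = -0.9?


P = 1/(1+exp(-(-0.9-0.74))) = 0.1625
I = P*(1-P) = 0.1625 * 0.8375
I = 0.1361

0.1361


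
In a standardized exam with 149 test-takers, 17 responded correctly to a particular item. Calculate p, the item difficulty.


Item difficulty p = number correct / total examinees
p = 17 / 149
p = 0.1141

0.1141


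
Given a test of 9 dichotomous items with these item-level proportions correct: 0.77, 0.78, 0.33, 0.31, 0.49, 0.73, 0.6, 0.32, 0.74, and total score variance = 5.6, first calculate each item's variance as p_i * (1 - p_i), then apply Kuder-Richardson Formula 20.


For each item, compute p_i * q_i:
  Item 1: 0.77 * 0.23 = 0.1771
  Item 2: 0.78 * 0.22 = 0.1716
  Item 3: 0.33 * 0.67 = 0.2211
  Item 4: 0.31 * 0.69 = 0.2139
  Item 5: 0.49 * 0.51 = 0.2499
  Item 6: 0.73 * 0.27 = 0.1971
  Item 7: 0.6 * 0.4 = 0.24
  Item 8: 0.32 * 0.68 = 0.2176
  Item 9: 0.74 * 0.26 = 0.1924
Sum(p_i * q_i) = 0.1771 + 0.1716 + 0.2211 + 0.2139 + 0.2499 + 0.1971 + 0.24 + 0.2176 + 0.1924 = 1.8807
KR-20 = (k/(k-1)) * (1 - Sum(p_i*q_i) / Var_total)
= (9/8) * (1 - 1.8807/5.6)
= 1.125 * 0.6642
KR-20 = 0.7472

0.7472


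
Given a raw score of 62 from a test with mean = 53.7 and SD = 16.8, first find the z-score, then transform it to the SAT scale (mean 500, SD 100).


z = (X - mean) / SD = (62 - 53.7) / 16.8
z = 8.3 / 16.8
z = 0.494
SAT-scale = SAT = 500 + 100z
Carry z at full precision (z = 8.3 / 16.8) into the conversion:
SAT-scale = 500 + 100 * (8.3 / 16.8) = 500 + 830 / 16.8
SAT-scale = 500 + 49.4048
SAT-scale = 549.4048

549.4048


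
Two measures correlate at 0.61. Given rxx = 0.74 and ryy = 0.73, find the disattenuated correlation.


r_corrected = rxy / sqrt(rxx * ryy)
= 0.61 / sqrt(0.74 * 0.73)
= 0.61 / sqrt(0.5402)
= 0.61 / 0.734983
r_corrected = 0.83

0.83


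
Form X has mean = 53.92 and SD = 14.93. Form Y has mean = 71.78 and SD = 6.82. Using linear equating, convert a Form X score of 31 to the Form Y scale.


slope = SD_Y / SD_X = 6.82 / 14.93 ~ 0.4568
intercept = mean_Y - slope * mean_X = 71.78 - (6.82 / 14.93) * 53.92 ~ 47.1494
Y = slope * X + intercept. To avoid rounding drift from the rounded slope/intercept, evaluate the equivalent form Y = mean_Y + SD_Y * (X - mean_X) / SD_X at full precision:
Y = 71.78 + 6.82 * (31 - 53.92) / 14.93
Y = 71.78 - 6.82 * 22.92 / 14.93
Y = 71.78 - 156.3144 / 14.93
Y = 71.78 - 10.4698
Y = 61.3102

61.3102


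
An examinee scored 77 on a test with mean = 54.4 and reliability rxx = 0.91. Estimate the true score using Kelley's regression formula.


T_est = rxx * X + (1 - rxx) * mean
T_est = 0.91 * 77 + 0.09 * 54.4
T_est = 70.07 + 4.896
T_est = 74.966

74.966


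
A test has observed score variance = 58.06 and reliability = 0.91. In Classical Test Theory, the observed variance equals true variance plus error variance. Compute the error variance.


var_true = rxx * var_obs = 0.91 * 58.06 = 52.8346
var_error = var_obs - var_true
var_error = 58.06 - 52.8346
var_error = 5.2254

5.2254


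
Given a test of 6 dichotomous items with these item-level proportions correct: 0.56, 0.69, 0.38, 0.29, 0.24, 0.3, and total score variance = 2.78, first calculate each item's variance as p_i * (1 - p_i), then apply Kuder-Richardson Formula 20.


For each item, compute p_i * q_i:
  Item 1: 0.56 * 0.44 = 0.2464
  Item 2: 0.69 * 0.31 = 0.2139
  Item 3: 0.38 * 0.62 = 0.2356
  Item 4: 0.29 * 0.71 = 0.2059
  Item 5: 0.24 * 0.76 = 0.1824
  Item 6: 0.3 * 0.7 = 0.21
Sum(p_i * q_i) = 0.2464 + 0.2139 + 0.2356 + 0.2059 + 0.1824 + 0.21 = 1.2942
KR-20 = (k/(k-1)) * (1 - Sum(p_i*q_i) / Var_total)
= (6/5) * (1 - 1.2942/2.78)
= 1.2 * 0.5345
KR-20 = 0.6414

0.6414


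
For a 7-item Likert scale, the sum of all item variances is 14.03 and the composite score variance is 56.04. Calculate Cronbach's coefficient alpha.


alpha = (k/(k-1)) * (1 - sum(si^2)/s_total^2)
= (7/6) * (1 - 14.03/56.04)
alpha = 0.8746

0.8746


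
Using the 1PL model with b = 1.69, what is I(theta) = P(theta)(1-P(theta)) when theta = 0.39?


P = 1/(1+exp(-(0.39-1.69))) = 0.2142
I = P*(1-P) = 0.2142 * 0.7858
I = 0.1683

0.1683


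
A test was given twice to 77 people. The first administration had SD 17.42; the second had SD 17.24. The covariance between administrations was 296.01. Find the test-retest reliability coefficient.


r = cov(X,Y) / (SD_X * SD_Y)
r = 296.01 / (17.42 * 17.24)
r = 296.01 / 300.3208
r = 0.9856

0.9856


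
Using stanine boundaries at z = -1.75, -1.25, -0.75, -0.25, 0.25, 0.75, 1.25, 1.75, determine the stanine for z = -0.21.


Stanine boundaries: [-1.75, -1.25, -0.75, -0.25, 0.25, 0.75, 1.25, 1.75]
z = -0.21
Check each boundary:
  z >= -1.75 -> could be stanine 2
  z >= -1.25 -> could be stanine 3
  z >= -0.75 -> could be stanine 4
  z >= -0.25 -> could be stanine 5
  z < 0.25
  z < 0.75
  z < 1.25
  z < 1.75
Highest qualifying boundary gives stanine = 5

5


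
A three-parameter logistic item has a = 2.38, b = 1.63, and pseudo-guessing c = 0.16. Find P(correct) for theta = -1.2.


logit = 2.38*(-1.2 - 1.63) = -6.7354
P* = 1/(1 + exp(--6.7354)) = 0.0012
P = 0.16 + (1 - 0.16) * 0.0012
P = 0.161

0.161


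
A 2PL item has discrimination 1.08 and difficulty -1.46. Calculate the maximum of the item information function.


For 2PL, max info at theta = b = -1.46
I_max = a^2 / 4 = 1.08^2 / 4
= 1.1664 / 4
I_max = 0.2916

0.2916


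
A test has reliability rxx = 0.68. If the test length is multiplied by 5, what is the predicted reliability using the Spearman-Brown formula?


r_new = (n * rxx) / (1 + (n-1) * rxx)
r_new = (5 * 0.68) / (1 + 4 * 0.68)
r_new = 3.4 / 3.72
r_new = 0.914

0.914


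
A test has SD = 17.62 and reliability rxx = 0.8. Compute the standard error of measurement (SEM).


SEM = SD * sqrt(1 - rxx)
SEM = 17.62 * sqrt(1 - 0.8)
SEM = 17.62 * sqrt(0.2) = 17.62 * 0.447214
SEM = 7.8799

7.8799


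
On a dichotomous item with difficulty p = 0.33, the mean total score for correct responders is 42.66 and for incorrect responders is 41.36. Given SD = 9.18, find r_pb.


q = 1 - p = 0.67
rpb = ((M1 - M0) / SD) * sqrt(p * q)
rpb = ((42.66 - 41.36) / 9.18) * sqrt(0.33 * 0.67)
rpb = 0.0666

0.0666


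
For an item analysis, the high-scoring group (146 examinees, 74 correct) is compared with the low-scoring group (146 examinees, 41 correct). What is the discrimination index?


p_upper = 74/146 = 0.5068
p_lower = 41/146 = 0.2808
D = 0.5068 - 0.2808 = 0.226

0.226


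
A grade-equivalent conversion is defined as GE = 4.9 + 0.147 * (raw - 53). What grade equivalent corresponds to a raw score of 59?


raw - median = 59 - 53 = 6
slope * diff = 0.147 * 6 = 0.882
GE = 4.9 + 0.882
GE = 5.782

5.782


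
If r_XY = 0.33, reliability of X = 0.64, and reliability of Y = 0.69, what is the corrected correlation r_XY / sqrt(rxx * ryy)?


r_corrected = rxy / sqrt(rxx * ryy)
= 0.33 / sqrt(0.64 * 0.69)
= 0.33 / sqrt(0.4416)
= 0.33 / 0.66453
r_corrected = 0.4966

0.4966


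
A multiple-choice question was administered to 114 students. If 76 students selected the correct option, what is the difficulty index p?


Item difficulty p = number correct / total examinees
p = 76 / 114
p = 0.6667

0.6667


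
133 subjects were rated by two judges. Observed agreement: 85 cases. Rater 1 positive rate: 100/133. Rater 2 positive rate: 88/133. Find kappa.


P_o = 85/133 = 0.639098
P_e = (100*88 + 33*45) / 17689 = 0.581435
kappa = (P_o - P_e) / (1 - P_e)
kappa = (0.639098 - 0.581435) / (1 - 0.581435)
kappa = 0.1378

0.1378


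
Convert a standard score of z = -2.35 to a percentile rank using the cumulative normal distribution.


CDF(z) = 0.5 * (1 + erf(z/sqrt(2)))
erf(-1.6617) = -0.9812
CDF = 0.0094
Percentile rank = 0.0094 * 100 = 0.94

0.94


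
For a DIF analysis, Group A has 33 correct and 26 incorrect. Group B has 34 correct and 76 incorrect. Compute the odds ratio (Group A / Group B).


Odds_A = 33/26 = 1.2692
Odds_B = 34/76 = 0.4474
OR = Odds_A / Odds_B = 1.2692 / 0.4474
Exactly, OR = (33 * 76) / (26 * 34) = 2508 / 884
OR = 2.8371

2.8371


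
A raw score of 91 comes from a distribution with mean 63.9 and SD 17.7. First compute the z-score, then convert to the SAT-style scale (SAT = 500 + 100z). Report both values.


z = (X - mean) / SD = (91 - 63.9) / 17.7
z = 27.1 / 17.7
z = 1.5311
SAT-scale = SAT = 500 + 100z
Carry z at full precision (z = 27.1 / 17.7) into the conversion:
SAT-scale = 500 + 100 * (27.1 / 17.7) = 500 + 2710 / 17.7
SAT-scale = 500 + 153.1073
SAT-scale = 653.1073

653.1073


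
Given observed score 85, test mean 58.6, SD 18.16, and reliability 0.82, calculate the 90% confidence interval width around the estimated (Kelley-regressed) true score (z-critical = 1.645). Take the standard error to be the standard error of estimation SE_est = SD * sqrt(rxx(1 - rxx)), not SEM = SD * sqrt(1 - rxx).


True score estimate = 0.82*85 + 0.18*58.6 = 80.248
SE_est = SD * sqrt(rxx * (1 - rxx)) = 18.16 * sqrt(0.82 * 0.18) = 18.16 * sqrt(0.1476) = 6.976844
CI = T_est +/- z * SE_est, so width = 2 * z * SE_est = 2 * 1.645 * 6.976844
Width = 22.9538

22.9538


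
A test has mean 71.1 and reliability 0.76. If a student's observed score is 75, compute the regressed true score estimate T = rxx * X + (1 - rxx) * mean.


T_est = rxx * X + (1 - rxx) * mean
T_est = 0.76 * 75 + 0.24 * 71.1
T_est = 57.0 + 17.064
T_est = 74.064

74.064


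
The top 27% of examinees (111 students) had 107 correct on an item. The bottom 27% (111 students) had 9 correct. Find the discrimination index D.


p_upper = 107/111 = 0.964
p_lower = 9/111 = 0.0811
D = 0.964 - 0.0811 = 0.8829

0.8829


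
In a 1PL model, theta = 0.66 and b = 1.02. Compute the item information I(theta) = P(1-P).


P = 1/(1+exp(-(0.66-1.02))) = 0.411
I = P*(1-P) = 0.411 * 0.589
I = 0.2421

0.2421


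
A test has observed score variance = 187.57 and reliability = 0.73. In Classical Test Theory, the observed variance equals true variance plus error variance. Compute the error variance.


var_true = rxx * var_obs = 0.73 * 187.57 = 136.9261
var_error = var_obs - var_true
var_error = 187.57 - 136.9261
var_error = 50.6439

50.6439


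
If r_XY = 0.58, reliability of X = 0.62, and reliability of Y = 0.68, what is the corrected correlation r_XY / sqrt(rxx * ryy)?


r_corrected = rxy / sqrt(rxx * ryy)
= 0.58 / sqrt(0.62 * 0.68)
= 0.58 / sqrt(0.4216)
= 0.58 / 0.649307
r_corrected = 0.8933

0.8933


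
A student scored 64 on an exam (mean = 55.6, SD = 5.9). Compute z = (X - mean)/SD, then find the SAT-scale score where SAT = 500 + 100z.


z = (X - mean) / SD = (64 - 55.6) / 5.9
z = 8.4 / 5.9
z = 1.4237
SAT-scale = SAT = 500 + 100z
Carry z at full precision (z = 8.4 / 5.9) into the conversion:
SAT-scale = 500 + 100 * (8.4 / 5.9) = 500 + 840 / 5.9
SAT-scale = 500 + 142.3729
SAT-scale = 642.3729

642.3729


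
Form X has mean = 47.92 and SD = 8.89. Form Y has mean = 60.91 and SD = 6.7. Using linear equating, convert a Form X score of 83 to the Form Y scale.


slope = SD_Y / SD_X = 6.7 / 8.89 ~ 0.7537
intercept = mean_Y - slope * mean_X = 60.91 - (6.7 / 8.89) * 47.92 ~ 24.7948
Y = slope * X + intercept. To avoid rounding drift from the rounded slope/intercept, evaluate the equivalent form Y = mean_Y + SD_Y * (X - mean_X) / SD_X at full precision:
Y = 60.91 + 6.7 * (83 - 47.92) / 8.89
Y = 60.91 + 6.7 * 35.08 / 8.89
Y = 60.91 + 235.036 / 8.89
Y = 60.91 + 26.4382
Y = 87.3482

87.3482


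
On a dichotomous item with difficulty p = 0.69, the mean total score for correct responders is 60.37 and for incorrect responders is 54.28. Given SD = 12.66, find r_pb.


q = 1 - p = 0.31
rpb = ((M1 - M0) / SD) * sqrt(p * q)
rpb = ((60.37 - 54.28) / 12.66) * sqrt(0.69 * 0.31)
rpb = 0.2225

0.2225


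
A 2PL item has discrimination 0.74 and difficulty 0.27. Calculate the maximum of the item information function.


For 2PL, max info at theta = b = 0.27
I_max = a^2 / 4 = 0.74^2 / 4
= 0.5476 / 4
I_max = 0.1369

0.1369


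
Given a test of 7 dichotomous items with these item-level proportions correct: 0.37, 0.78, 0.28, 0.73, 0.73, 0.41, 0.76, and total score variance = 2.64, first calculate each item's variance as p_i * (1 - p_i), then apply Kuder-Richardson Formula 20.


For each item, compute p_i * q_i:
  Item 1: 0.37 * 0.63 = 0.2331
  Item 2: 0.78 * 0.22 = 0.1716
  Item 3: 0.28 * 0.72 = 0.2016
  Item 4: 0.73 * 0.27 = 0.1971
  Item 5: 0.73 * 0.27 = 0.1971
  Item 6: 0.41 * 0.59 = 0.2419
  Item 7: 0.76 * 0.24 = 0.1824
Sum(p_i * q_i) = 0.2331 + 0.1716 + 0.2016 + 0.1971 + 0.1971 + 0.2419 + 0.1824 = 1.4248
KR-20 = (k/(k-1)) * (1 - Sum(p_i*q_i) / Var_total)
= (7/6) * (1 - 1.4248/2.64)
= 1.1667 * 0.4603
KR-20 = 0.537

0.537


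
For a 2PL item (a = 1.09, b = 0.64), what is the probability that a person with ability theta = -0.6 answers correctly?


a*(theta - b) = 1.09 * (-0.6 - 0.64) = -1.3516
exp(--1.3516) = 3.8636
P = 1 / (1 + 3.8636)
P = 0.2056

0.2056


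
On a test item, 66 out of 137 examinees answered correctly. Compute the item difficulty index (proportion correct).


Item difficulty p = number correct / total examinees
p = 66 / 137
p = 0.4818

0.4818


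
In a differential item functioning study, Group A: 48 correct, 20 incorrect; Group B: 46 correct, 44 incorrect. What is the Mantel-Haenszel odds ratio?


Odds_A = 48/20 = 2.4
Odds_B = 46/44 = 1.0455
OR = Odds_A / Odds_B = 2.4 / 1.0455
Exactly, OR = (48 * 44) / (20 * 46) = 2112 / 920
OR = 2.2957

2.2957


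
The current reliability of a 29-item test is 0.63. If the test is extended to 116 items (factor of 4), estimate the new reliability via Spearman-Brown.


r_new = (n * rxx) / (1 + (n-1) * rxx)
r_new = (4 * 0.63) / (1 + 3 * 0.63)
r_new = 2.52 / 2.89
r_new = 0.872

0.872


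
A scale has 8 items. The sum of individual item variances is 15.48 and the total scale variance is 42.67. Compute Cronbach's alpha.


alpha = (k/(k-1)) * (1 - sum(si^2)/s_total^2)
= (8/7) * (1 - 15.48/42.67)
alpha = 0.7282

0.7282


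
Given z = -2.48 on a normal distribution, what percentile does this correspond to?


CDF(z) = 0.5 * (1 + erf(z/sqrt(2)))
erf(-1.7536) = -0.9869
CDF = 0.0066
Percentile rank = 0.0066 * 100 = 0.66

0.66


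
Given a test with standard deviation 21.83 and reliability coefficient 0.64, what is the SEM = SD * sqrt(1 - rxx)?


SEM = SD * sqrt(1 - rxx)
SEM = 21.83 * sqrt(1 - 0.64)
SEM = 21.83 * sqrt(0.36) = 21.83 * 0.6
SEM = 13.098

13.098


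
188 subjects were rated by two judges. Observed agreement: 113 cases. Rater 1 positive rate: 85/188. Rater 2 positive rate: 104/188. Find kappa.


P_o = 113/188 = 0.601064
P_e = (85*104 + 103*84) / 35344 = 0.494907
kappa = (P_o - P_e) / (1 - P_e)
kappa = (0.601064 - 0.494907) / (1 - 0.494907)
kappa = 0.2102

0.2102


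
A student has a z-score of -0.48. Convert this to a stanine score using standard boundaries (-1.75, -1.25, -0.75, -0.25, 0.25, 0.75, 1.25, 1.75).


Stanine boundaries: [-1.75, -1.25, -0.75, -0.25, 0.25, 0.75, 1.25, 1.75]
z = -0.48
Check each boundary:
  z >= -1.75 -> could be stanine 2
  z >= -1.25 -> could be stanine 3
  z >= -0.75 -> could be stanine 4
  z < -0.25
  z < 0.25
  z < 0.75
  z < 1.25
  z < 1.75
Highest qualifying boundary gives stanine = 4

4


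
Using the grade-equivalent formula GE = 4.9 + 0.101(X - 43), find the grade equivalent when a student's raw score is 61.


raw - median = 61 - 43 = 18
slope * diff = 0.101 * 18 = 1.818
GE = 4.9 + 1.818
GE = 6.718

6.718


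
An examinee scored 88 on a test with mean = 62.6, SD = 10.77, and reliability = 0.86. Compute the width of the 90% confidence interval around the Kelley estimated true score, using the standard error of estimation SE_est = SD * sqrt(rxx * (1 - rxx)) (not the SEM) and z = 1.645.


True score estimate = 0.86*88 + 0.14*62.6 = 84.444
SE_est = SD * sqrt(rxx * (1 - rxx)) = 10.77 * sqrt(0.86 * 0.14) = 10.77 * sqrt(0.1204) = 3.73705
CI = T_est +/- z * SE_est, so width = 2 * z * SE_est = 2 * 1.645 * 3.73705
Width = 12.2949

12.2949
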